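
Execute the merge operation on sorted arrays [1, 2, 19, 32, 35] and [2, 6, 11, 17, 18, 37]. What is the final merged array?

Merging process:

Compare 1 vs 2: take 1 from left. Merged: [1]
Compare 2 vs 2: take 2 from left. Merged: [1, 2]
Compare 19 vs 2: take 2 from right. Merged: [1, 2, 2]
Compare 19 vs 6: take 6 from right. Merged: [1, 2, 2, 6]
Compare 19 vs 11: take 11 from right. Merged: [1, 2, 2, 6, 11]
Compare 19 vs 17: take 17 from right. Merged: [1, 2, 2, 6, 11, 17]
Compare 19 vs 18: take 18 from right. Merged: [1, 2, 2, 6, 11, 17, 18]
Compare 19 vs 37: take 19 from left. Merged: [1, 2, 2, 6, 11, 17, 18, 19]
Compare 32 vs 37: take 32 from left. Merged: [1, 2, 2, 6, 11, 17, 18, 19, 32]
Compare 35 vs 37: take 35 from left. Merged: [1, 2, 2, 6, 11, 17, 18, 19, 32, 35]
Append remaining from right: [37]. Merged: [1, 2, 2, 6, 11, 17, 18, 19, 32, 35, 37]

Final merged array: [1, 2, 2, 6, 11, 17, 18, 19, 32, 35, 37]
Total comparisons: 10

The merged array is [1, 2, 2, 6, 11, 17, 18, 19, 32, 35, 37], requiring 10 comparisons. The merge step runs in O(n) time where n is the total number of elements.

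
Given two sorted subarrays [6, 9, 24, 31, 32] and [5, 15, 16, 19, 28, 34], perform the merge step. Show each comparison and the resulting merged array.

Merging process:

Compare 6 vs 5: take 5 from right. Merged: [5]
Compare 6 vs 15: take 6 from left. Merged: [5, 6]
Compare 9 vs 15: take 9 from left. Merged: [5, 6, 9]
Compare 24 vs 15: take 15 from right. Merged: [5, 6, 9, 15]
Compare 24 vs 16: take 16 from right. Merged: [5, 6, 9, 15, 16]
Compare 24 vs 19: take 19 from right. Merged: [5, 6, 9, 15, 16, 19]
Compare 24 vs 28: take 24 from left. Merged: [5, 6, 9, 15, 16, 19, 24]
Compare 31 vs 28: take 28 from right. Merged: [5, 6, 9, 15, 16, 19, 24, 28]
Compare 31 vs 34: take 31 from left. Merged: [5, 6, 9, 15, 16, 19, 24, 28, 31]
Compare 32 vs 34: take 32 from left. Merged: [5, 6, 9, 15, 16, 19, 24, 28, 31, 32]
Append remaining from right: [34]. Merged: [5, 6, 9, 15, 16, 19, 24, 28, 31, 32, 34]

Final merged array: [5, 6, 9, 15, 16, 19, 24, 28, 31, 32, 34]
Total comparisons: 10

The merged array is [5, 6, 9, 15, 16, 19, 24, 28, 31, 32, 34], requiring 10 comparisons. The merge step runs in O(n) time where n is the total number of elements.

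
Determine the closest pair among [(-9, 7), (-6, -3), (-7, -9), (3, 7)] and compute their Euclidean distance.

Computing all pairwise distances among 4 points:

d((-9, 7), (-6, -3)) = 10.4403
d((-9, 7), (-7, -9)) = 16.1245
d((-9, 7), (3, 7)) = 12.0
d((-6, -3), (-7, -9)) = 6.0828 <-- minimum
d((-6, -3), (3, 7)) = 13.4536
d((-7, -9), (3, 7)) = 18.868

Closest pair: (-6, -3) and (-7, -9) with distance 6.0828

The closest pair is (-6, -3) and (-7, -9) with Euclidean distance 6.0828. For 4 points, brute-force pairwise comparison is shown above. For large n, the divide-and-conquer algorithm (sort by x, recurse on halves, check the dividing strip) achieves O(n log n).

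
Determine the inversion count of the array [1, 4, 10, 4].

Finding inversions in [1, 4, 10, 4]:

(2, 3): arr[2]=10 > arr[3]=4

Total inversions: 1

The array has 1 inversion(s): (2,3). Each pair (i,j) satisfies i < j and arr[i] > arr[j].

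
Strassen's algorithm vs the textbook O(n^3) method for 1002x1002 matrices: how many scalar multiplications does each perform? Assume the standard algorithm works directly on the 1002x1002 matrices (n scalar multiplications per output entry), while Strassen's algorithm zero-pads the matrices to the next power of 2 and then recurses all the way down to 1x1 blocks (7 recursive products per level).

Matrix multiplication for 1002x1002 matrices:

Strassen's algorithm requires power-of-2 dimensions. Pad 1002x1002 to 1024x1024 (next power of 2).

Standard algorithm: 1002^3 = 1006012008 multiplications
Strassen's algorithm: 7^(log2(1024)) = 7^10 = 282475249 multiplications
Savings: 1006012008 - 282475249 = 723536759 multiplications

Standard: 1006012008 multiplications (1002^3). Strassen: 282475249 multiplications (7^10, after padding to 1024x1024). Strassen reduces 8 recursive multiplications to 7 at each level.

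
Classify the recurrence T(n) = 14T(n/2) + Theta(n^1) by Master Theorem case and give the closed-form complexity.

Master Theorem for T(n) = 14T(n/2) + O(n^1):

a = 14, b = 2, c = 1
log_b(a) = log_2(14) = 3.8074

Case 1: c = 1 < log_2(14) = 3.8074
T(n) = O(n^(log_2 14))

For T(n) = 14T(n/2) + O(n^1): log_2(14) = 3.8074. This is Case 1 of the Master Theorem (c < log_b(a), work dominated by leaves), giving O(n^(log_2 14)).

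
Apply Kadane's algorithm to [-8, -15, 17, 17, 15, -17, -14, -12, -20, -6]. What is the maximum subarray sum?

Using Kadane's algorithm on [-8, -15, 17, 17, 15, -17, -14, -12, -20, -6]:

Scanning through the array:
Position 1 (value -15): max_ending_here = -15, max_so_far = -8
Position 2 (value 17): max_ending_here = 17, max_so_far = 17
Position 3 (value 17): max_ending_here = 34, max_so_far = 34
Position 4 (value 15): max_ending_here = 49, max_so_far = 49
Position 5 (value -17): max_ending_here = 32, max_so_far = 49
Position 6 (value -14): max_ending_here = 18, max_so_far = 49
Position 7 (value -12): max_ending_here = 6, max_so_far = 49
Position 8 (value -20): max_ending_here = -14, max_so_far = 49
Position 9 (value -6): max_ending_here = -6, max_so_far = 49

Maximum subarray: [17, 17, 15]
Maximum sum: 49

The maximum subarray is [17, 17, 15] with sum 49. This subarray runs from index 2 to index 4.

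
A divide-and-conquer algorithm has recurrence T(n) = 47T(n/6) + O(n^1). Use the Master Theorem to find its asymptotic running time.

Master Theorem for T(n) = 47T(n/6) + O(n^1):

a = 47, b = 6, c = 1
log_b(a) = log_6(47) = 2.1488

Case 1: c = 1 < log_6(47) = 2.1488
T(n) = O(n^(log_6 47))

For T(n) = 47T(n/6) + O(n^1): log_6(47) = 2.1488. This is Case 1 of the Master Theorem (c < log_b(a), work dominated by leaves), giving O(n^(log_6 47)).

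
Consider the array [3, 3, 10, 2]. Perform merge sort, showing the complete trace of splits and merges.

Merge sort trace:

Split: [3, 3, 10, 2] -> [3, 3] and [10, 2]
  Split: [3, 3] -> [3] and [3]
  Merge: [3] + [3] -> [3, 3]
  Split: [10, 2] -> [10] and [2]
  Merge: [10] + [2] -> [2, 10]
Merge: [3, 3] + [2, 10] -> [2, 3, 3, 10]

Final sorted array: [2, 3, 3, 10]

The merge sort proceeds by recursively splitting the array and merging sorted halves.
After all merges, the sorted array is [2, 3, 3, 10].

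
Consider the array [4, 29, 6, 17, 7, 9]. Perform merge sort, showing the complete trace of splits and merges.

Merge sort trace:

Split: [4, 29, 6, 17, 7, 9] -> [4, 29, 6] and [17, 7, 9]
  Split: [4, 29, 6] -> [4] and [29, 6]
    Split: [29, 6] -> [29] and [6]
    Merge: [29] + [6] -> [6, 29]
  Merge: [4] + [6, 29] -> [4, 6, 29]
  Split: [17, 7, 9] -> [17] and [7, 9]
    Split: [7, 9] -> [7] and [9]
    Merge: [7] + [9] -> [7, 9]
  Merge: [17] + [7, 9] -> [7, 9, 17]
Merge: [4, 6, 29] + [7, 9, 17] -> [4, 6, 7, 9, 17, 29]

Final sorted array: [4, 6, 7, 9, 17, 29]

The merge sort proceeds by recursively splitting the array and merging sorted halves.
After all merges, the sorted array is [4, 6, 7, 9, 17, 29].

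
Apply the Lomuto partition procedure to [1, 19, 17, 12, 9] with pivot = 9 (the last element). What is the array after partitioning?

Lomuto partition with pivot = 9:

Initial array: [1, 19, 17, 12, 9]

arr[0]=1 <= 9: swap with position 0, array becomes [1, 19, 17, 12, 9]
arr[1]=19 > 9: no swap
arr[2]=17 > 9: no swap
arr[3]=12 > 9: no swap

Place pivot at position 1: [1, 9, 17, 12, 19]
Pivot position: 1

After partitioning with pivot 9, the array becomes [1, 9, 17, 12, 19]. The pivot is placed at index 1. All elements to the left of the pivot are <= 9, and all elements to the right are > 9.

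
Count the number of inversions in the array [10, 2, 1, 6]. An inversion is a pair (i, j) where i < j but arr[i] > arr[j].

Finding inversions in [10, 2, 1, 6]:

(0, 1): arr[0]=10 > arr[1]=2
(0, 2): arr[0]=10 > arr[2]=1
(0, 3): arr[0]=10 > arr[3]=6
(1, 2): arr[1]=2 > arr[2]=1

Total inversions: 4

The array has 4 inversion(s): (0,1), (0,2), (0,3), (1,2). Each pair (i,j) satisfies i < j and arr[i] > arr[j].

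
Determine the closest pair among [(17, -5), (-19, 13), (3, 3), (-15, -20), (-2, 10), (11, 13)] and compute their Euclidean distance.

Computing all pairwise distances among 6 points:

d((17, -5), (-19, 13)) = 40.2492
d((17, -5), (3, 3)) = 16.1245
d((17, -5), (-15, -20)) = 35.3412
d((17, -5), (-2, 10)) = 24.2074
d((17, -5), (11, 13)) = 18.9737
d((-19, 13), (3, 3)) = 24.1661
d((-19, 13), (-15, -20)) = 33.2415
d((-19, 13), (-2, 10)) = 17.2627
d((-19, 13), (11, 13)) = 30.0
d((3, 3), (-15, -20)) = 29.2062
d((3, 3), (-2, 10)) = 8.6023 <-- minimum
d((3, 3), (11, 13)) = 12.8062
d((-15, -20), (-2, 10)) = 32.6956
d((-15, -20), (11, 13)) = 42.0119
d((-2, 10), (11, 13)) = 13.3417

Closest pair: (3, 3) and (-2, 10) with distance 8.6023

The closest pair is (3, 3) and (-2, 10) with Euclidean distance 8.6023. For 6 points, brute-force pairwise comparison is shown above. For large n, the divide-and-conquer algorithm (sort by x, recurse on halves, check the dividing strip) achieves O(n log n).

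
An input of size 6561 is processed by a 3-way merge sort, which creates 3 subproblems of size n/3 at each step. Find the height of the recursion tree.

For divide and conquer with division factor 3:

Problem sizes at each level:
Level 0: 6561
Level 1: 2187
Level 2: 729
Level 3: 243
Level 4: 81
Level 5: 27
Level 6: 9
Level 7: 3
Level 8: 1

The root is level 0 and the size-1 base case is level 8 (the tree spans levels 0 through 8, i.e. 9 levels counting the root), so the depth is the number of divisions: log_3(6561) = 8

The recursion tree depth is log_3(6561) = 8. At each level, the problem size is divided by 3, so it takes 8 divisions to reduce to a base case of size 1. The algorithm makes 3 recursive calls at each level.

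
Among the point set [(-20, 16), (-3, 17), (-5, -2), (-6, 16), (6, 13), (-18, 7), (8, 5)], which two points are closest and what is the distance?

Computing all pairwise distances among 7 points:

d((-20, 16), (-3, 17)) = 17.0294
d((-20, 16), (-5, -2)) = 23.4307
d((-20, 16), (-6, 16)) = 14.0
d((-20, 16), (6, 13)) = 26.1725
d((-20, 16), (-18, 7)) = 9.2195
d((-20, 16), (8, 5)) = 30.0832
d((-3, 17), (-5, -2)) = 19.105
d((-3, 17), (-6, 16)) = 3.1623 <-- minimum
d((-3, 17), (6, 13)) = 9.8489
d((-3, 17), (-18, 7)) = 18.0278
d((-3, 17), (8, 5)) = 16.2788
d((-5, -2), (-6, 16)) = 18.0278
d((-5, -2), (6, 13)) = 18.6011
d((-5, -2), (-18, 7)) = 15.8114
d((-5, -2), (8, 5)) = 14.7648
d((-6, 16), (6, 13)) = 12.3693
d((-6, 16), (-18, 7)) = 15.0
d((-6, 16), (8, 5)) = 17.8045
d((6, 13), (-18, 7)) = 24.7386
d((6, 13), (8, 5)) = 8.2462
d((-18, 7), (8, 5)) = 26.0768

Closest pair: (-3, 17) and (-6, 16) with distance 3.1623

The closest pair is (-3, 17) and (-6, 16) with Euclidean distance 3.1623. For 7 points, brute-force pairwise comparison is shown above. For large n, the divide-and-conquer algorithm (sort by x, recurse on halves, check the dividing strip) achieves O(n log n).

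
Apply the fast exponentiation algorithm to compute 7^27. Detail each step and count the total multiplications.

Computing 7^27 by squaring (build up from 7^1; each line after the first costs one multiplication):

7^1 = 7
7^2 = (7^1)^2 = 7^2 = 49
7^3 = 7 * 7^2 = 7 * 49 = 343
7^6 = (7^3)^2 = 343^2 = 117649
7^12 = (7^6)^2 = 117649^2 = 13841287201
7^13 = 7 * 7^12 = 7 * 13841287201 = 96889010407
7^26 = (7^13)^2 = 96889010407^2 = 9387480337647754305649
7^27 = 7 * 7^26 = 7 * 9387480337647754305649 = 65712362363534280139543

Result: 65712362363534280139543
Multiplications needed: 7 (7 lines after 7^1)

7^27 = 65712362363534280139543. Using exponentiation by squaring, this requires 7 multiplications. The key idea: if the exponent is even, square the half-power; if odd, multiply by the base once.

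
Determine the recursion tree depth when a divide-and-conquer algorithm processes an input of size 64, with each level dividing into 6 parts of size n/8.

For divide and conquer with division factor 8:

Problem sizes at each level:
Level 0: 64
Level 1: 8
Level 2: 1

The root is level 0 and the size-1 base case is level 2 (the tree spans levels 0 through 2, i.e. 3 levels counting the root), so the depth is the number of divisions: log_8(64) = 2

The recursion tree depth is log_8(64) = 2. At each level, the problem size is divided by 8, so it takes 2 divisions to reduce to a base case of size 1. The algorithm makes 6 recursive calls at each level.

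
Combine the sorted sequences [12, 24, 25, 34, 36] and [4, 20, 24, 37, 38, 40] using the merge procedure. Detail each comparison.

Merging process:

Compare 12 vs 4: take 4 from right. Merged: [4]
Compare 12 vs 20: take 12 from left. Merged: [4, 12]
Compare 24 vs 20: take 20 from right. Merged: [4, 12, 20]
Compare 24 vs 24: take 24 from left. Merged: [4, 12, 20, 24]
Compare 25 vs 24: take 24 from right. Merged: [4, 12, 20, 24, 24]
Compare 25 vs 37: take 25 from left. Merged: [4, 12, 20, 24, 24, 25]
Compare 34 vs 37: take 34 from left. Merged: [4, 12, 20, 24, 24, 25, 34]
Compare 36 vs 37: take 36 from left. Merged: [4, 12, 20, 24, 24, 25, 34, 36]
Append remaining from right: [37, 38, 40]. Merged: [4, 12, 20, 24, 24, 25, 34, 36, 37, 38, 40]

Final merged array: [4, 12, 20, 24, 24, 25, 34, 36, 37, 38, 40]
Total comparisons: 8

The merged array is [4, 12, 20, 24, 24, 25, 34, 36, 37, 38, 40], requiring 8 comparisons. The merge step runs in O(n) time where n is the total number of elements.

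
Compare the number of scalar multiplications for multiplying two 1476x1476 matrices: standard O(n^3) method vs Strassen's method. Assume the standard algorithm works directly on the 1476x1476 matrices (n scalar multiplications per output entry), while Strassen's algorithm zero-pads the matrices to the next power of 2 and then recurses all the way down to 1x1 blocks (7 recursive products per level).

Matrix multiplication for 1476x1476 matrices:

Strassen's algorithm requires power-of-2 dimensions. Pad 1476x1476 to 2048x2048 (next power of 2).

Standard algorithm: 1476^3 = 3215578176 multiplications
Strassen's algorithm: 7^(log2(2048)) = 7^11 = 1977326743 multiplications
Savings: 3215578176 - 1977326743 = 1238251433 multiplications

Standard: 3215578176 multiplications (1476^3). Strassen: 1977326743 multiplications (7^11, after padding to 2048x2048). Strassen reduces 8 recursive multiplications to 7 at each level.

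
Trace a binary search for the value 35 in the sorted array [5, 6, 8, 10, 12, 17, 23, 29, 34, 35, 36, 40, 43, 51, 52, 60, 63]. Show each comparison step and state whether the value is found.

Binary search for 35 in [5, 6, 8, 10, 12, 17, 23, 29, 34, 35, 36, 40, 43, 51, 52, 60, 63]:

lo=0, hi=16, mid=8, arr[mid]=34 -> 34 < 35, search right half
lo=9, hi=16, mid=12, arr[mid]=43 -> 43 > 35, search left half
lo=9, hi=11, mid=10, arr[mid]=36 -> 36 > 35, search left half
lo=9, hi=9, mid=9, arr[mid]=35 -> Found target at index 9!

Binary search finds 35 at index 9 after 4 comparisons. The search repeatedly halves the search space by comparing with the middle element.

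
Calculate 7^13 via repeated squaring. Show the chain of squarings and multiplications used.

Computing 7^13 by squaring (build up from 7^1; each line after the first costs one multiplication):

7^1 = 7
7^2 = (7^1)^2 = 7^2 = 49
7^3 = 7 * 7^2 = 7 * 49 = 343
7^6 = (7^3)^2 = 343^2 = 117649
7^12 = (7^6)^2 = 117649^2 = 13841287201
7^13 = 7 * 7^12 = 7 * 13841287201 = 96889010407

Result: 96889010407
Multiplications needed: 5 (5 lines after 7^1)

7^13 = 96889010407. Using exponentiation by squaring, this requires 5 multiplications. The key idea: if the exponent is even, square the half-power; if odd, multiply by the base once.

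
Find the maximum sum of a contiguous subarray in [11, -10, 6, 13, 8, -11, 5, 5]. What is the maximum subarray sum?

Using Kadane's algorithm on [11, -10, 6, 13, 8, -11, 5, 5]:

Scanning through the array:
Position 1 (value -10): max_ending_here = 1, max_so_far = 11
Position 2 (value 6): max_ending_here = 7, max_so_far = 11
Position 3 (value 13): max_ending_here = 20, max_so_far = 20
Position 4 (value 8): max_ending_here = 28, max_so_far = 28
Position 5 (value -11): max_ending_here = 17, max_so_far = 28
Position 6 (value 5): max_ending_here = 22, max_so_far = 28
Position 7 (value 5): max_ending_here = 27, max_so_far = 28

Maximum subarray: [11, -10, 6, 13, 8]
Maximum sum: 28

The maximum subarray is [11, -10, 6, 13, 8] with sum 28. This subarray runs from index 0 to index 4.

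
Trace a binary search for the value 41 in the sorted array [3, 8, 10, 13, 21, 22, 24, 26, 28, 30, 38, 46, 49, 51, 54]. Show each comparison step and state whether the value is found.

Binary search for 41 in [3, 8, 10, 13, 21, 22, 24, 26, 28, 30, 38, 46, 49, 51, 54]:

lo=0, hi=14, mid=7, arr[mid]=26 -> 26 < 41, search right half
lo=8, hi=14, mid=11, arr[mid]=46 -> 46 > 41, search left half
lo=8, hi=10, mid=9, arr[mid]=30 -> 30 < 41, search right half
lo=10, hi=10, mid=10, arr[mid]=38 -> 38 < 41, search right half
lo=11 > hi=10, target 41 not found

Binary search determines that 41 is not in the array after 4 comparisons. The search space was exhausted without finding the target.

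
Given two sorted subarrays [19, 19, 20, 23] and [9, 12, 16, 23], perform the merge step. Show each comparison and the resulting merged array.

Merging process:

Compare 19 vs 9: take 9 from right. Merged: [9]
Compare 19 vs 12: take 12 from right. Merged: [9, 12]
Compare 19 vs 16: take 16 from right. Merged: [9, 12, 16]
Compare 19 vs 23: take 19 from left. Merged: [9, 12, 16, 19]
Compare 19 vs 23: take 19 from left. Merged: [9, 12, 16, 19, 19]
Compare 20 vs 23: take 20 from left. Merged: [9, 12, 16, 19, 19, 20]
Compare 23 vs 23: take 23 from left. Merged: [9, 12, 16, 19, 19, 20, 23]
Append remaining from right: [23]. Merged: [9, 12, 16, 19, 19, 20, 23, 23]

Final merged array: [9, 12, 16, 19, 19, 20, 23, 23]
Total comparisons: 7

The merged array is [9, 12, 16, 19, 19, 20, 23, 23], requiring 7 comparisons. The merge step runs in O(n) time where n is the total number of elements.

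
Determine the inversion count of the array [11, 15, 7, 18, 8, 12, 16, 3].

Finding inversions in [11, 15, 7, 18, 8, 12, 16, 3]:

(0, 2): arr[0]=11 > arr[2]=7
(0, 4): arr[0]=11 > arr[4]=8
(0, 7): arr[0]=11 > arr[7]=3
(1, 2): arr[1]=15 > arr[2]=7
(1, 4): arr[1]=15 > arr[4]=8
(1, 5): arr[1]=15 > arr[5]=12
(1, 7): arr[1]=15 > arr[7]=3
(2, 7): arr[2]=7 > arr[7]=3
(3, 4): arr[3]=18 > arr[4]=8
(3, 5): arr[3]=18 > arr[5]=12
(3, 6): arr[3]=18 > arr[6]=16
(3, 7): arr[3]=18 > arr[7]=3
(4, 7): arr[4]=8 > arr[7]=3
(5, 7): arr[5]=12 > arr[7]=3
(6, 7): arr[6]=16 > arr[7]=3

Total inversions: 15

The array has 15 inversion(s): (0,2), (0,4), (0,7), (1,2), (1,4), (1,5), (1,7), (2,7), (3,4), (3,5), (3,6), (3,7), (4,7), (5,7), (6,7). Each pair (i,j) satisfies i < j and arr[i] > arr[j].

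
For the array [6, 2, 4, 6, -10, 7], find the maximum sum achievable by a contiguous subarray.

Using Kadane's algorithm on [6, 2, 4, 6, -10, 7]:

Scanning through the array:
Position 1 (value 2): max_ending_here = 8, max_so_far = 8
Position 2 (value 4): max_ending_here = 12, max_so_far = 12
Position 3 (value 6): max_ending_here = 18, max_so_far = 18
Position 4 (value -10): max_ending_here = 8, max_so_far = 18
Position 5 (value 7): max_ending_here = 15, max_so_far = 18

Maximum subarray: [6, 2, 4, 6]
Maximum sum: 18

The maximum subarray is [6, 2, 4, 6] with sum 18. This subarray runs from index 0 to index 3.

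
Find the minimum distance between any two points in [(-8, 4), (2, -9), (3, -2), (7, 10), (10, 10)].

Computing all pairwise distances among 5 points:

d((-8, 4), (2, -9)) = 16.4012
d((-8, 4), (3, -2)) = 12.53
d((-8, 4), (7, 10)) = 16.1555
d((-8, 4), (10, 10)) = 18.9737
d((2, -9), (3, -2)) = 7.0711
d((2, -9), (7, 10)) = 19.6469
d((2, -9), (10, 10)) = 20.6155
d((3, -2), (7, 10)) = 12.6491
d((3, -2), (10, 10)) = 13.8924
d((7, 10), (10, 10)) = 3.0 <-- minimum

Closest pair: (7, 10) and (10, 10) with distance 3.0

The closest pair is (7, 10) and (10, 10) with Euclidean distance 3.0. For 5 points, brute-force pairwise comparison is shown above. For large n, the divide-and-conquer algorithm (sort by x, recurse on halves, check the dividing strip) achieves O(n log n).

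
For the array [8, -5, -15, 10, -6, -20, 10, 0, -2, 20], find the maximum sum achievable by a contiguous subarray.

Using Kadane's algorithm on [8, -5, -15, 10, -6, -20, 10, 0, -2, 20]:

Scanning through the array:
Position 1 (value -5): max_ending_here = 3, max_so_far = 8
Position 2 (value -15): max_ending_here = -12, max_so_far = 8
Position 3 (value 10): max_ending_here = 10, max_so_far = 10
Position 4 (value -6): max_ending_here = 4, max_so_far = 10
Position 5 (value -20): max_ending_here = -16, max_so_far = 10
Position 6 (value 10): max_ending_here = 10, max_so_far = 10
Position 7 (value 0): max_ending_here = 10, max_so_far = 10
Position 8 (value -2): max_ending_here = 8, max_so_far = 10
Position 9 (value 20): max_ending_here = 28, max_so_far = 28

Maximum subarray: [10, 0, -2, 20]
Maximum sum: 28

The maximum subarray is [10, 0, -2, 20] with sum 28. This subarray runs from index 6 to index 9.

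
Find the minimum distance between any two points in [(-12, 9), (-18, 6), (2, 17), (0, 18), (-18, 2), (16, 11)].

Computing all pairwise distances among 6 points:

d((-12, 9), (-18, 6)) = 6.7082
d((-12, 9), (2, 17)) = 16.1245
d((-12, 9), (0, 18)) = 15.0
d((-12, 9), (-18, 2)) = 9.2195
d((-12, 9), (16, 11)) = 28.0713
d((-18, 6), (2, 17)) = 22.8254
d((-18, 6), (0, 18)) = 21.6333
d((-18, 6), (-18, 2)) = 4.0
d((-18, 6), (16, 11)) = 34.3657
d((2, 17), (0, 18)) = 2.2361 <-- minimum
d((2, 17), (-18, 2)) = 25.0
d((2, 17), (16, 11)) = 15.2315
d((0, 18), (-18, 2)) = 24.0832
d((0, 18), (16, 11)) = 17.4642
d((-18, 2), (16, 11)) = 35.171

Closest pair: (2, 17) and (0, 18) with distance 2.2361

The closest pair is (2, 17) and (0, 18) with Euclidean distance 2.2361. For 6 points, brute-force pairwise comparison is shown above. For large n, the divide-and-conquer algorithm (sort by x, recurse on halves, check the dividing strip) achieves O(n log n).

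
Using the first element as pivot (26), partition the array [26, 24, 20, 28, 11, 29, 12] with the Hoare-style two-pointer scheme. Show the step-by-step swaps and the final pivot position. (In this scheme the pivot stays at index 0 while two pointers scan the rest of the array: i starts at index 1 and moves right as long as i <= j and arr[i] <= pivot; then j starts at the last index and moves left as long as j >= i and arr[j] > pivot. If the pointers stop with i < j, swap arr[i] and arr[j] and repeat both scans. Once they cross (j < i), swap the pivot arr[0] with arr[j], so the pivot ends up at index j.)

Hoare-style two-pointer partition with pivot = 26:

Initial array: [26, 24, 20, 28, 11, 29, 12]

Pointers start at i = 1, j = 6.
i stops at index 3 (arr[3]=28 > 26), j stops at index 6 (arr[6]=12 <= 26): swap arr[3] and arr[6], array becomes [26, 24, 20, 12, 11, 29, 28]
i ends at 5, j ends at 4: the pointers have crossed (j < i), so scanning stops.

Swap pivot arr[0] with arr[4] to place pivot at position 4: [11, 24, 20, 12, 26, 29, 28]
Pivot position: 4

After partitioning with pivot 26, the array becomes [11, 24, 20, 12, 26, 29, 28]. The pivot is placed at index 4. All elements to the left of the pivot are <= 26, and all elements to the right are > 26.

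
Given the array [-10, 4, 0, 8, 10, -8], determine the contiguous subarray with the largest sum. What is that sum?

Using Kadane's algorithm on [-10, 4, 0, 8, 10, -8]:

Scanning through the array:
Position 1 (value 4): max_ending_here = 4, max_so_far = 4
Position 2 (value 0): max_ending_here = 4, max_so_far = 4
Position 3 (value 8): max_ending_here = 12, max_so_far = 12
Position 4 (value 10): max_ending_here = 22, max_so_far = 22
Position 5 (value -8): max_ending_here = 14, max_so_far = 22

Maximum subarray: [4, 0, 8, 10]
Maximum sum: 22

The maximum subarray is [4, 0, 8, 10] with sum 22. This subarray runs from index 1 to index 4.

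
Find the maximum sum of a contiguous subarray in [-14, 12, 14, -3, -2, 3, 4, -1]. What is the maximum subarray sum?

Using Kadane's algorithm on [-14, 12, 14, -3, -2, 3, 4, -1]:

Scanning through the array:
Position 1 (value 12): max_ending_here = 12, max_so_far = 12
Position 2 (value 14): max_ending_here = 26, max_so_far = 26
Position 3 (value -3): max_ending_here = 23, max_so_far = 26
Position 4 (value -2): max_ending_here = 21, max_so_far = 26
Position 5 (value 3): max_ending_here = 24, max_so_far = 26
Position 6 (value 4): max_ending_here = 28, max_so_far = 28
Position 7 (value -1): max_ending_here = 27, max_so_far = 28

Maximum subarray: [12, 14, -3, -2, 3, 4]
Maximum sum: 28

The maximum subarray is [12, 14, -3, -2, 3, 4] with sum 28. This subarray runs from index 1 to index 6.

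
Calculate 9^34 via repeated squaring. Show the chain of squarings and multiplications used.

Computing 9^34 by squaring (build up from 9^1; each line after the first costs one multiplication):

9^1 = 9
9^2 = (9^1)^2 = 9^2 = 81
9^4 = (9^2)^2 = 81^2 = 6561
9^8 = (9^4)^2 = 6561^2 = 43046721
9^16 = (9^8)^2 = 43046721^2 = 1853020188851841
9^17 = 9 * 9^16 = 9 * 1853020188851841 = 16677181699666569
9^34 = (9^17)^2 = 16677181699666569^2 = 278128389443693511257285776231761

Result: 278128389443693511257285776231761
Multiplications needed: 6 (6 lines after 9^1)

9^34 = 278128389443693511257285776231761. Using exponentiation by squaring, this requires 6 multiplications. The key idea: if the exponent is even, square the half-power; if odd, multiply by the base once.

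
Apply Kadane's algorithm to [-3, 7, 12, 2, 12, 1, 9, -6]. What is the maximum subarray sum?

Using Kadane's algorithm on [-3, 7, 12, 2, 12, 1, 9, -6]:

Scanning through the array:
Position 1 (value 7): max_ending_here = 7, max_so_far = 7
Position 2 (value 12): max_ending_here = 19, max_so_far = 19
Position 3 (value 2): max_ending_here = 21, max_so_far = 21
Position 4 (value 12): max_ending_here = 33, max_so_far = 33
Position 5 (value 1): max_ending_here = 34, max_so_far = 34
Position 6 (value 9): max_ending_here = 43, max_so_far = 43
Position 7 (value -6): max_ending_here = 37, max_so_far = 43

Maximum subarray: [7, 12, 2, 12, 1, 9]
Maximum sum: 43

The maximum subarray is [7, 12, 2, 12, 1, 9] with sum 43. This subarray runs from index 1 to index 6.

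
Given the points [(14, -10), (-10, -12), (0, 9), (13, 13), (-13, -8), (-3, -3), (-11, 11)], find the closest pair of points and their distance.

Computing all pairwise distances among 7 points:

d((14, -10), (-10, -12)) = 24.0832
d((14, -10), (0, 9)) = 23.6008
d((14, -10), (13, 13)) = 23.0217
d((14, -10), (-13, -8)) = 27.074
d((14, -10), (-3, -3)) = 18.3848
d((14, -10), (-11, 11)) = 32.6497
d((-10, -12), (0, 9)) = 23.2594
d((-10, -12), (13, 13)) = 33.9706
d((-10, -12), (-13, -8)) = 5.0 <-- minimum
d((-10, -12), (-3, -3)) = 11.4018
d((-10, -12), (-11, 11)) = 23.0217
d((0, 9), (13, 13)) = 13.6015
d((0, 9), (-13, -8)) = 21.4009
d((0, 9), (-3, -3)) = 12.3693
d((0, 9), (-11, 11)) = 11.1803
d((13, 13), (-13, -8)) = 33.4215
d((13, 13), (-3, -3)) = 22.6274
d((13, 13), (-11, 11)) = 24.0832
d((-13, -8), (-3, -3)) = 11.1803
d((-13, -8), (-11, 11)) = 19.105
d((-3, -3), (-11, 11)) = 16.1245

Closest pair: (-10, -12) and (-13, -8) with distance 5.0

The closest pair is (-10, -12) and (-13, -8) with Euclidean distance 5.0. For 7 points, brute-force pairwise comparison is shown above. For large n, the divide-and-conquer algorithm (sort by x, recurse on halves, check the dividing strip) achieves O(n log n).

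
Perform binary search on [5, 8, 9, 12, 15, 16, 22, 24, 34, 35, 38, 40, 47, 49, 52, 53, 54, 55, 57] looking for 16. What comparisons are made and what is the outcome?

Binary search for 16 in [5, 8, 9, 12, 15, 16, 22, 24, 34, 35, 38, 40, 47, 49, 52, 53, 54, 55, 57]:

lo=0, hi=18, mid=9, arr[mid]=35 -> 35 > 16, search left half
lo=0, hi=8, mid=4, arr[mid]=15 -> 15 < 16, search right half
lo=5, hi=8, mid=6, arr[mid]=22 -> 22 > 16, search left half
lo=5, hi=5, mid=5, arr[mid]=16 -> Found target at index 5!

Binary search finds 16 at index 5 after 4 comparisons. The search repeatedly halves the search space by comparing with the middle element.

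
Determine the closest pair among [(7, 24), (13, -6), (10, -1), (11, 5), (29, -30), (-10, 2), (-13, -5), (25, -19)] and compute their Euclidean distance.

Computing all pairwise distances among 8 points:

d((7, 24), (13, -6)) = 30.5941
d((7, 24), (10, -1)) = 25.1794
d((7, 24), (11, 5)) = 19.4165
d((7, 24), (29, -30)) = 58.3095
d((7, 24), (-10, 2)) = 27.8029
d((7, 24), (-13, -5)) = 35.2278
d((7, 24), (25, -19)) = 46.6154
d((13, -6), (10, -1)) = 5.831 <-- minimum
d((13, -6), (11, 5)) = 11.1803
d((13, -6), (29, -30)) = 28.8444
d((13, -6), (-10, 2)) = 24.3516
d((13, -6), (-13, -5)) = 26.0192
d((13, -6), (25, -19)) = 17.6918
d((10, -1), (11, 5)) = 6.0828
d((10, -1), (29, -30)) = 34.6699
d((10, -1), (-10, 2)) = 20.2237
d((10, -1), (-13, -5)) = 23.3452
d((10, -1), (25, -19)) = 23.4307
d((11, 5), (29, -30)) = 39.3573
d((11, 5), (-10, 2)) = 21.2132
d((11, 5), (-13, -5)) = 26.0
d((11, 5), (25, -19)) = 27.7849
d((29, -30), (-10, 2)) = 50.448
d((29, -30), (-13, -5)) = 48.8774
d((29, -30), (25, -19)) = 11.7047
d((-10, 2), (-13, -5)) = 7.6158
d((-10, 2), (25, -19)) = 40.8167
d((-13, -5), (25, -19)) = 40.4969

Closest pair: (13, -6) and (10, -1) with distance 5.831

The closest pair is (13, -6) and (10, -1) with Euclidean distance 5.831. For 8 points, brute-force pairwise comparison is shown above. For large n, the divide-and-conquer algorithm (sort by x, recurse on halves, check the dividing strip) achieves O(n log n).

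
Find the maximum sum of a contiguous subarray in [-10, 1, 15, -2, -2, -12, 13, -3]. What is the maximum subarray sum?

Using Kadane's algorithm on [-10, 1, 15, -2, -2, -12, 13, -3]:

Scanning through the array:
Position 1 (value 1): max_ending_here = 1, max_so_far = 1
Position 2 (value 15): max_ending_here = 16, max_so_far = 16
Position 3 (value -2): max_ending_here = 14, max_so_far = 16
Position 4 (value -2): max_ending_here = 12, max_so_far = 16
Position 5 (value -12): max_ending_here = 0, max_so_far = 16
Position 6 (value 13): max_ending_here = 13, max_so_far = 16
Position 7 (value -3): max_ending_here = 10, max_so_far = 16

Maximum subarray: [1, 15]
Maximum sum: 16

The maximum subarray is [1, 15] with sum 16. This subarray runs from index 1 to index 2.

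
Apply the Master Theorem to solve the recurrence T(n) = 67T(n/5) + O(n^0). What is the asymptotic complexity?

Master Theorem for T(n) = 67T(n/5) + O(n^0):

a = 67, b = 5, c = 0
log_b(a) = log_5(67) = 2.6125

Case 1: c = 0 < log_5(67) = 2.6125
T(n) = O(n^(log_5 67))

For T(n) = 67T(n/5) + O(n^0): log_5(67) = 2.6125. This is Case 1 of the Master Theorem (c < log_b(a), work dominated by leaves), giving O(n^(log_5 67)).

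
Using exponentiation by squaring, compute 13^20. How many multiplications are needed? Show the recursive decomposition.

Computing 13^20 by squaring (build up from 13^1; each line after the first costs one multiplication):

13^1 = 13
13^2 = (13^1)^2 = 13^2 = 169
13^4 = (13^2)^2 = 169^2 = 28561
13^5 = 13 * 13^4 = 13 * 28561 = 371293
13^10 = (13^5)^2 = 371293^2 = 137858491849
13^20 = (13^10)^2 = 137858491849^2 = 19004963774880799438801

Result: 19004963774880799438801
Multiplications needed: 5 (5 lines after 13^1)

13^20 = 19004963774880799438801. Using exponentiation by squaring, this requires 5 multiplications. The key idea: if the exponent is even, square the half-power; if odd, multiply by the base once.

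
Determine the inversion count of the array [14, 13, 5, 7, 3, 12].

Finding inversions in [14, 13, 5, 7, 3, 12]:

(0, 1): arr[0]=14 > arr[1]=13
(0, 2): arr[0]=14 > arr[2]=5
(0, 3): arr[0]=14 > arr[3]=7
(0, 4): arr[0]=14 > arr[4]=3
(0, 5): arr[0]=14 > arr[5]=12
(1, 2): arr[1]=13 > arr[2]=5
(1, 3): arr[1]=13 > arr[3]=7
(1, 4): arr[1]=13 > arr[4]=3
(1, 5): arr[1]=13 > arr[5]=12
(2, 4): arr[2]=5 > arr[4]=3
(3, 4): arr[3]=7 > arr[4]=3

Total inversions: 11

The array has 11 inversion(s): (0,1), (0,2), (0,3), (0,4), (0,5), (1,2), (1,3), (1,4), (1,5), (2,4), (3,4). Each pair (i,j) satisfies i < j and arr[i] > arr[j].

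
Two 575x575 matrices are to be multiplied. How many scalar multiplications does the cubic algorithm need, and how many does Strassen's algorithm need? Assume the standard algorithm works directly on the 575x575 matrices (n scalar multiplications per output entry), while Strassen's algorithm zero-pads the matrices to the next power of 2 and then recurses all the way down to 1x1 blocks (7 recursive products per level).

Matrix multiplication for 575x575 matrices:

Strassen's algorithm requires power-of-2 dimensions. Pad 575x575 to 1024x1024 (next power of 2).

Standard algorithm: 575^3 = 190109375 multiplications
Strassen's algorithm: 7^(log2(1024)) = 7^10 = 282475249 multiplications
Difference: 190109375 - 282475249 = -92365874 (Strassen uses MORE here due to padding overhead — for small or just-over-power-of-2 n, padding can outweigh the per-level savings)

Standard: 190109375 multiplications (575^3). Strassen: 282475249 multiplications (7^10, after padding to 1024x1024). Strassen reduces 8 recursive multiplications to 7 at each level.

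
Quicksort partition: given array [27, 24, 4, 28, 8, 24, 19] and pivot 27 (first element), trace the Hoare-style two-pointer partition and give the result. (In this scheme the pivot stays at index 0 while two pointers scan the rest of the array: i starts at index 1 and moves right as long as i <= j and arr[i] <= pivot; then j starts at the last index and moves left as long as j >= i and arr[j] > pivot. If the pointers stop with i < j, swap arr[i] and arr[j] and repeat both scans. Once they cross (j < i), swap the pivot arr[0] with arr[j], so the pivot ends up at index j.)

Hoare-style two-pointer partition with pivot = 27:

Initial array: [27, 24, 4, 28, 8, 24, 19]

Pointers start at i = 1, j = 6.
i stops at index 3 (arr[3]=28 > 27), j stops at index 6 (arr[6]=19 <= 27): swap arr[3] and arr[6], array becomes [27, 24, 4, 19, 8, 24, 28]
i ends at 6, j ends at 5: the pointers have crossed (j < i), so scanning stops.

Swap pivot arr[0] with arr[5] to place pivot at position 5: [24, 24, 4, 19, 8, 27, 28]
Pivot position: 5

After partitioning with pivot 27, the array becomes [24, 24, 4, 19, 8, 27, 28]. The pivot is placed at index 5. All elements to the left of the pivot are <= 27, and all elements to the right are > 27.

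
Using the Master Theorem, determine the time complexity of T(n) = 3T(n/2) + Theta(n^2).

Master Theorem for T(n) = 3T(n/2) + O(n^2):

a = 3, b = 2, c = 2
log_b(a) = log_2(3) = 1.5850

Case 3: c = 2 > log_2(3) = 1.5850
T(n) = O(n^2) = O(n^2)

For T(n) = 3T(n/2) + O(n^2): log_2(3) = 1.5850. This is Case 3 of the Master Theorem (c > log_b(a), work dominated by root), giving O(n^2).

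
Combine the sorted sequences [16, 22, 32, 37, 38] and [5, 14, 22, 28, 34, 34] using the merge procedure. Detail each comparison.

Merging process:

Compare 16 vs 5: take 5 from right. Merged: [5]
Compare 16 vs 14: take 14 from right. Merged: [5, 14]
Compare 16 vs 22: take 16 from left. Merged: [5, 14, 16]
Compare 22 vs 22: take 22 from left. Merged: [5, 14, 16, 22]
Compare 32 vs 22: take 22 from right. Merged: [5, 14, 16, 22, 22]
Compare 32 vs 28: take 28 from right. Merged: [5, 14, 16, 22, 22, 28]
Compare 32 vs 34: take 32 from left. Merged: [5, 14, 16, 22, 22, 28, 32]
Compare 37 vs 34: take 34 from right. Merged: [5, 14, 16, 22, 22, 28, 32, 34]
Compare 37 vs 34: take 34 from right. Merged: [5, 14, 16, 22, 22, 28, 32, 34, 34]
Append remaining from left: [37, 38]. Merged: [5, 14, 16, 22, 22, 28, 32, 34, 34, 37, 38]

Final merged array: [5, 14, 16, 22, 22, 28, 32, 34, 34, 37, 38]
Total comparisons: 9

The merged array is [5, 14, 16, 22, 22, 28, 32, 34, 34, 37, 38], requiring 9 comparisons. The merge step runs in O(n) time where n is the total number of elements.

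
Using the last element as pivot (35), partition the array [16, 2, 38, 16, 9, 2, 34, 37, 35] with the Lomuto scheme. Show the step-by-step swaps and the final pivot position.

Lomuto partition with pivot = 35:

Initial array: [16, 2, 38, 16, 9, 2, 34, 37, 35]

arr[0]=16 <= 35: swap with position 0, array becomes [16, 2, 38, 16, 9, 2, 34, 37, 35]
arr[1]=2 <= 35: swap with position 1, array becomes [16, 2, 38, 16, 9, 2, 34, 37, 35]
arr[2]=38 > 35: no swap
arr[3]=16 <= 35: swap with position 2, array becomes [16, 2, 16, 38, 9, 2, 34, 37, 35]
arr[4]=9 <= 35: swap with position 3, array becomes [16, 2, 16, 9, 38, 2, 34, 37, 35]
arr[5]=2 <= 35: swap with position 4, array becomes [16, 2, 16, 9, 2, 38, 34, 37, 35]
arr[6]=34 <= 35: swap with position 5, array becomes [16, 2, 16, 9, 2, 34, 38, 37, 35]
arr[7]=37 > 35: no swap

Place pivot at position 6: [16, 2, 16, 9, 2, 34, 35, 37, 38]
Pivot position: 6

After partitioning with pivot 35, the array becomes [16, 2, 16, 9, 2, 34, 35, 37, 38]. The pivot is placed at index 6. All elements to the left of the pivot are <= 35, and all elements to the right are > 35.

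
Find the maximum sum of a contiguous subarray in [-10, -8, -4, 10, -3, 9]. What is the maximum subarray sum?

Using Kadane's algorithm on [-10, -8, -4, 10, -3, 9]:

Scanning through the array:
Position 1 (value -8): max_ending_here = -8, max_so_far = -8
Position 2 (value -4): max_ending_here = -4, max_so_far = -4
Position 3 (value 10): max_ending_here = 10, max_so_far = 10
Position 4 (value -3): max_ending_here = 7, max_so_far = 10
Position 5 (value 9): max_ending_here = 16, max_so_far = 16

Maximum subarray: [10, -3, 9]
Maximum sum: 16

The maximum subarray is [10, -3, 9] with sum 16. This subarray runs from index 3 to index 5.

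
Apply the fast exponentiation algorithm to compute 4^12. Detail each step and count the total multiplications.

Computing 4^12 by squaring (build up from 4^1; each line after the first costs one multiplication):

4^1 = 4
4^2 = (4^1)^2 = 4^2 = 16
4^3 = 4 * 4^2 = 4 * 16 = 64
4^6 = (4^3)^2 = 64^2 = 4096
4^12 = (4^6)^2 = 4096^2 = 16777216

Result: 16777216
Multiplications needed: 4 (4 lines after 4^1)

4^12 = 16777216. Using exponentiation by squaring, this requires 4 multiplications. The key idea: if the exponent is even, square the half-power; if odd, multiply by the base once.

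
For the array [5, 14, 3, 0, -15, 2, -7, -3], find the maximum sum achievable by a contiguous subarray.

Using Kadane's algorithm on [5, 14, 3, 0, -15, 2, -7, -3]:

Scanning through the array:
Position 1 (value 14): max_ending_here = 19, max_so_far = 19
Position 2 (value 3): max_ending_here = 22, max_so_far = 22
Position 3 (value 0): max_ending_here = 22, max_so_far = 22
Position 4 (value -15): max_ending_here = 7, max_so_far = 22
Position 5 (value 2): max_ending_here = 9, max_so_far = 22
Position 6 (value -7): max_ending_here = 2, max_so_far = 22
Position 7 (value -3): max_ending_here = -1, max_so_far = 22

Maximum subarray: [5, 14, 3]
Maximum sum: 22

The maximum subarray is [5, 14, 3] with sum 22. This subarray runs from index 0 to index 2.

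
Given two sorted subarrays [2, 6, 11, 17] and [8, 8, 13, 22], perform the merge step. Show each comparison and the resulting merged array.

Merging process:

Compare 2 vs 8: take 2 from left. Merged: [2]
Compare 6 vs 8: take 6 from left. Merged: [2, 6]
Compare 11 vs 8: take 8 from right. Merged: [2, 6, 8]
Compare 11 vs 8: take 8 from right. Merged: [2, 6, 8, 8]
Compare 11 vs 13: take 11 from left. Merged: [2, 6, 8, 8, 11]
Compare 17 vs 13: take 13 from right. Merged: [2, 6, 8, 8, 11, 13]
Compare 17 vs 22: take 17 from left. Merged: [2, 6, 8, 8, 11, 13, 17]
Append remaining from right: [22]. Merged: [2, 6, 8, 8, 11, 13, 17, 22]

Final merged array: [2, 6, 8, 8, 11, 13, 17, 22]
Total comparisons: 7

The merged array is [2, 6, 8, 8, 11, 13, 17, 22], requiring 7 comparisons. The merge step runs in O(n) time where n is the total number of elements.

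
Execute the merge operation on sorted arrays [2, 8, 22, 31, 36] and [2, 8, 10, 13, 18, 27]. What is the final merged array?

Merging process:

Compare 2 vs 2: take 2 from left. Merged: [2]
Compare 8 vs 2: take 2 from right. Merged: [2, 2]
Compare 8 vs 8: take 8 from left. Merged: [2, 2, 8]
Compare 22 vs 8: take 8 from right. Merged: [2, 2, 8, 8]
Compare 22 vs 10: take 10 from right. Merged: [2, 2, 8, 8, 10]
Compare 22 vs 13: take 13 from right. Merged: [2, 2, 8, 8, 10, 13]
Compare 22 vs 18: take 18 from right. Merged: [2, 2, 8, 8, 10, 13, 18]
Compare 22 vs 27: take 22 from left. Merged: [2, 2, 8, 8, 10, 13, 18, 22]
Compare 31 vs 27: take 27 from right. Merged: [2, 2, 8, 8, 10, 13, 18, 22, 27]
Append remaining from left: [31, 36]. Merged: [2, 2, 8, 8, 10, 13, 18, 22, 27, 31, 36]

Final merged array: [2, 2, 8, 8, 10, 13, 18, 22, 27, 31, 36]
Total comparisons: 9

The merged array is [2, 2, 8, 8, 10, 13, 18, 22, 27, 31, 36], requiring 9 comparisons. The merge step runs in O(n) time where n is the total number of elements.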